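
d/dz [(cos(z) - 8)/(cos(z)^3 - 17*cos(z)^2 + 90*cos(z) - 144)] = (2*cos(z) - 9)*sin(z)/((cos(z) - 6)^2*(cos(z) - 3)^2)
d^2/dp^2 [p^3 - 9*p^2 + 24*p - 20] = 6*p - 18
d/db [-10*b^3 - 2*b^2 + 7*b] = -30*b^2 - 4*b + 7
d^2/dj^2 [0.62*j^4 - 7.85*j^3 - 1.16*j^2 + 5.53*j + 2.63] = 7.44*j^2 - 47.1*j - 2.32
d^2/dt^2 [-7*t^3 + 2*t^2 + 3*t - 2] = 4 - 42*t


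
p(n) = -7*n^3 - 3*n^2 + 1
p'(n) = -21*n^2 - 6*n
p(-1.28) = 10.76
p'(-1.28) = -26.73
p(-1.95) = 41.50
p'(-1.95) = -68.15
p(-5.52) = 1086.97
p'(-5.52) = -606.76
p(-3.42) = 245.92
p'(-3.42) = -225.10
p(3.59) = -361.54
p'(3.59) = -292.19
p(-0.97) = 4.57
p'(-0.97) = -13.94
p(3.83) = -436.28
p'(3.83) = -331.03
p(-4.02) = 407.27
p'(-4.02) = -315.25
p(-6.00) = 1405.00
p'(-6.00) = -720.00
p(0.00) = 1.00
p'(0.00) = 0.00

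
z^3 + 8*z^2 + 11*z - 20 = (z - 1)*(z + 4)*(z + 5)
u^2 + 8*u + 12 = (u + 2)*(u + 6)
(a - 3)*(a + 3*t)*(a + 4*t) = a^3 + 7*a^2*t - 3*a^2 + 12*a*t^2 - 21*a*t - 36*t^2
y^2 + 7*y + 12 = (y + 3)*(y + 4)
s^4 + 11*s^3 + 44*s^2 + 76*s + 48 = (s + 2)^2*(s + 3)*(s + 4)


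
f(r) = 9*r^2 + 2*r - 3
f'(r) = 18*r + 2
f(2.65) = 65.50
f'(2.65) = 49.70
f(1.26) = 13.81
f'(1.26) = 24.68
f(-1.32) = 10.04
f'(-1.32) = -21.76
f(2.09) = 40.49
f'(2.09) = 39.62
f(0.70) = 2.81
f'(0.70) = 14.60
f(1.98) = 36.24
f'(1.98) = 37.64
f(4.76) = 210.44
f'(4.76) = 87.68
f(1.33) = 15.58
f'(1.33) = 25.94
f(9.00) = 744.00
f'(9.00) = 164.00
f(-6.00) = 309.00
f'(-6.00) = -106.00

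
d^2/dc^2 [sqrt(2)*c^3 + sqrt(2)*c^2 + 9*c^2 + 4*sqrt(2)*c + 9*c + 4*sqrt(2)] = 6*sqrt(2)*c + 2*sqrt(2) + 18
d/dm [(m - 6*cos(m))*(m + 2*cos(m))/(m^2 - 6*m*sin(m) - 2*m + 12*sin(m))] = (2*(m - 6*cos(m))*(m + 2*cos(m))*(3*m*cos(m) - m + 3*sin(m) - 6*cos(m) + 1) + 2*(m^2 - 6*m*sin(m) - 2*m + 12*sin(m))*(2*m*sin(m) + m + 6*sin(2*m) - 2*cos(m)))/((m - 2)^2*(m - 6*sin(m))^2)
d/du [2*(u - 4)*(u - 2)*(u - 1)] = 6*u^2 - 28*u + 28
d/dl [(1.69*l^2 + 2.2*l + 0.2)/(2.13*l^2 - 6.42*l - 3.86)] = (-15.5358*l^2 - 13.8988*l - 7.208)/(4.5369*l^4 - 27.3492*l^3 + 24.7728*l^2 + 49.5624*l + 14.8996)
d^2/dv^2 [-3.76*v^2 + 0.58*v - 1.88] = -7.52000000000000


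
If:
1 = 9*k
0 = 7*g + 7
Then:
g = -1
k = 1/9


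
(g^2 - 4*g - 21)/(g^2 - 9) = (g - 7)/(g - 3)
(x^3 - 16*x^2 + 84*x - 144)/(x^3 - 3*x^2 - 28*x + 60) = (x^2 - 10*x + 24)/(x^2 + 3*x - 10)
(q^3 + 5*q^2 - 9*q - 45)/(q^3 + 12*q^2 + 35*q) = (q^2 - 9)/(q*(q + 7))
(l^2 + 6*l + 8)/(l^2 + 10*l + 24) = (l + 2)/(l + 6)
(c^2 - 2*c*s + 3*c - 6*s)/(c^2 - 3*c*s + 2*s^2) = (-c - 3)/(-c + s)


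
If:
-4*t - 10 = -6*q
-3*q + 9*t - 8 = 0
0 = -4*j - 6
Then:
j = -3/2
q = 61/21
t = 13/7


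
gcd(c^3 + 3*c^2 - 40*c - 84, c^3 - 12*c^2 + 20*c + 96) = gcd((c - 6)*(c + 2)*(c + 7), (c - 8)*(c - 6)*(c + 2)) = c^2 - 4*c - 12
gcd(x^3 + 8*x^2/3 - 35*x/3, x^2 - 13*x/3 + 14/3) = x - 7/3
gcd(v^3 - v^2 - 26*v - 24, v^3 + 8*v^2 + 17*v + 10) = v + 1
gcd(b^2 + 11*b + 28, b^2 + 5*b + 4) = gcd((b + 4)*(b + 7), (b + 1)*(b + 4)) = b + 4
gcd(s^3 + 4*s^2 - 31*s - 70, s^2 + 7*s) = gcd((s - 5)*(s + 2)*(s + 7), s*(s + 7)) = s + 7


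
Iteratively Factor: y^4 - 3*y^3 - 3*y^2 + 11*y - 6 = (y - 1)*(y^3 - 2*y^2 - 5*y + 6) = (y - 1)*(y + 2)*(y^2 - 4*y + 3) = (y - 1)^2*(y + 2)*(y - 3)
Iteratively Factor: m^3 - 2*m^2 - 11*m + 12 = (m - 4)*(m^2 + 2*m - 3) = (m - 4)*(m + 3)*(m - 1)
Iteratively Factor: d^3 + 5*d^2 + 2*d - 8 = (d - 1)*(d^2 + 6*d + 8) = (d - 1)*(d + 4)*(d + 2)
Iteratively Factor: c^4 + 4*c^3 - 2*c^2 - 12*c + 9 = (c - 1)*(c^3 + 5*c^2 + 3*c - 9) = (c - 1)^2*(c^2 + 6*c + 9) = (c - 1)^2*(c + 3)*(c + 3)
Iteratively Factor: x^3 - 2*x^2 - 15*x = (x + 3)*(x^2 - 5*x) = (x - 5)*(x + 3)*(x)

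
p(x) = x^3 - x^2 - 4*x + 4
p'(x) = 3*x^2 - 2*x - 4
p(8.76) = 564.44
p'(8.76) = 208.69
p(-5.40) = -161.02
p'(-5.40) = 94.28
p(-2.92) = -17.74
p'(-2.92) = 27.42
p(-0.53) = 5.69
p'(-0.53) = -2.10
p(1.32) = -0.72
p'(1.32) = -1.41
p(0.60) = 1.46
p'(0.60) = -4.12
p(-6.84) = -335.44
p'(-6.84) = 150.04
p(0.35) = 2.52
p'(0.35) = -4.33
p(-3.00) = -20.00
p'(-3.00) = 29.00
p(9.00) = 616.00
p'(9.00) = 221.00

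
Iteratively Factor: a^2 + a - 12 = (a - 3)*(a + 4)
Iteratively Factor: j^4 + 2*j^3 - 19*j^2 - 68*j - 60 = (j + 3)*(j^3 - j^2 - 16*j - 20) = (j - 5)*(j + 3)*(j^2 + 4*j + 4) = (j - 5)*(j + 2)*(j + 3)*(j + 2)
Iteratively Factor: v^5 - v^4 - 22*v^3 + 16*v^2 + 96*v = (v - 3)*(v^4 + 2*v^3 - 16*v^2 - 32*v) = v*(v - 3)*(v^3 + 2*v^2 - 16*v - 32) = v*(v - 4)*(v - 3)*(v^2 + 6*v + 8) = v*(v - 4)*(v - 3)*(v + 4)*(v + 2)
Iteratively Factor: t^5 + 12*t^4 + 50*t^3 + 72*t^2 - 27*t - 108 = (t - 1)*(t^4 + 13*t^3 + 63*t^2 + 135*t + 108) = (t - 1)*(t + 3)*(t^3 + 10*t^2 + 33*t + 36) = (t - 1)*(t + 3)*(t + 4)*(t^2 + 6*t + 9) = (t - 1)*(t + 3)^2*(t + 4)*(t + 3)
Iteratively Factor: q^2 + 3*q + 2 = (q + 1)*(q + 2)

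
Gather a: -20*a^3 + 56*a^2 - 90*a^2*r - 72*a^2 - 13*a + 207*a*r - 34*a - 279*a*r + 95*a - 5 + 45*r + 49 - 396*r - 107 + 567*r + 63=-20*a^3 + a^2*(-90*r - 16) + a*(48 - 72*r) + 216*r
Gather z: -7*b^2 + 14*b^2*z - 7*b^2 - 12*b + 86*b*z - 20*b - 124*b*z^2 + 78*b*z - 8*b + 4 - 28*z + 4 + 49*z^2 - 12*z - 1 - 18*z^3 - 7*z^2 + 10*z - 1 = -14*b^2 - 40*b - 18*z^3 + z^2*(42 - 124*b) + z*(14*b^2 + 164*b - 30) + 6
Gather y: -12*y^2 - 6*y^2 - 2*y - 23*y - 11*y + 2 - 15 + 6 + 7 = -18*y^2 - 36*y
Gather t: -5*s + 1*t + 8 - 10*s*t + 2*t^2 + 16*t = -5*s + 2*t^2 + t*(17 - 10*s) + 8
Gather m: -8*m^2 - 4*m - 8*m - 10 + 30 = -8*m^2 - 12*m + 20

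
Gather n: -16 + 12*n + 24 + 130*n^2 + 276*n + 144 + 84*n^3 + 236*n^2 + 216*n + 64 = 84*n^3 + 366*n^2 + 504*n + 216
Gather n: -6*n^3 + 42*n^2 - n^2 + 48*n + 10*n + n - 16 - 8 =-6*n^3 + 41*n^2 + 59*n - 24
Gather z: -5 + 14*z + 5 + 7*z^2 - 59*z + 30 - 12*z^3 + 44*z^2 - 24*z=-12*z^3 + 51*z^2 - 69*z + 30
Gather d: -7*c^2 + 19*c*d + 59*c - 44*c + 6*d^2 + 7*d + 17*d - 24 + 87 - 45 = -7*c^2 + 15*c + 6*d^2 + d*(19*c + 24) + 18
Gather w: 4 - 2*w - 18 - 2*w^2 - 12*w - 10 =-2*w^2 - 14*w - 24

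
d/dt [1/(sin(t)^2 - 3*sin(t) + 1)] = (3 - 2*sin(t))*cos(t)/(sin(t)^2 - 3*sin(t) + 1)^2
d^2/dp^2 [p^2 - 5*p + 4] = 2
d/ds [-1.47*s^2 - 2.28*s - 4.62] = -2.94*s - 2.28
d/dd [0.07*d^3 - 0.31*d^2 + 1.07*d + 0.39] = 0.21*d^2 - 0.62*d + 1.07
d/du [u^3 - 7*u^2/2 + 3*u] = 3*u^2 - 7*u + 3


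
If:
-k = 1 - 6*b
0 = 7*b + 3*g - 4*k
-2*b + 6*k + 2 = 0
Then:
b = 2/17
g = -2/3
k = -5/17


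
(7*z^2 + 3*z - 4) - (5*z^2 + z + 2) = 2*z^2 + 2*z - 6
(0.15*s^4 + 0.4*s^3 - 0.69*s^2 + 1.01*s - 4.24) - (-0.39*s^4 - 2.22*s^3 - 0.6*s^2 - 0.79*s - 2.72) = 0.54*s^4 + 2.62*s^3 - 0.09*s^2 + 1.8*s - 1.52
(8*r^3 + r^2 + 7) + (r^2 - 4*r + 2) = 8*r^3 + 2*r^2 - 4*r + 9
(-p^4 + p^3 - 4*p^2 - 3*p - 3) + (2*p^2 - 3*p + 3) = -p^4 + p^3 - 2*p^2 - 6*p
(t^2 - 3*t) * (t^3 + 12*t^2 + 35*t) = t^5 + 9*t^4 - t^3 - 105*t^2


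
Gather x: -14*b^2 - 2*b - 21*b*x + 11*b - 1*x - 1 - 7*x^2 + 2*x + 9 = -14*b^2 + 9*b - 7*x^2 + x*(1 - 21*b) + 8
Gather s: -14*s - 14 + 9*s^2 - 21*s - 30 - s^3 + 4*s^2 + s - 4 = -s^3 + 13*s^2 - 34*s - 48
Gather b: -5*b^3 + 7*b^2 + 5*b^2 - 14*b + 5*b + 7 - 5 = -5*b^3 + 12*b^2 - 9*b + 2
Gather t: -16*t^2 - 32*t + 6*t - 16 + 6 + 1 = -16*t^2 - 26*t - 9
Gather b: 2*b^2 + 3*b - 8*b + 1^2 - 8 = 2*b^2 - 5*b - 7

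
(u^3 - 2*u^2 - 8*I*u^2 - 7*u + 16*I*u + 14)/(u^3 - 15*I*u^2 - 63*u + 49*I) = (u - 2)/(u - 7*I)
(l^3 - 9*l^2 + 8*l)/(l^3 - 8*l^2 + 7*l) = (l - 8)/(l - 7)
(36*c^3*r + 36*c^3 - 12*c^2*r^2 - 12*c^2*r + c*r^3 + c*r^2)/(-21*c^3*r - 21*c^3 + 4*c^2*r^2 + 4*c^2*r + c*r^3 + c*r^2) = (36*c^2 - 12*c*r + r^2)/(-21*c^2 + 4*c*r + r^2)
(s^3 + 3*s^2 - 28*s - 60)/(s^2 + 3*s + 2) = (s^2 + s - 30)/(s + 1)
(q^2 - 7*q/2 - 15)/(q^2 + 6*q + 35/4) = 2*(q - 6)/(2*q + 7)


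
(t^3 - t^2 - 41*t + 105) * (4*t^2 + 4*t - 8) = 4*t^5 - 176*t^3 + 264*t^2 + 748*t - 840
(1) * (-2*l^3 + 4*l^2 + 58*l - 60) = -2*l^3 + 4*l^2 + 58*l - 60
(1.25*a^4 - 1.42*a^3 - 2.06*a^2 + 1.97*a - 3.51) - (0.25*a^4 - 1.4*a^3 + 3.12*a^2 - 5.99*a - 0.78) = 1.0*a^4 - 0.02*a^3 - 5.18*a^2 + 7.96*a - 2.73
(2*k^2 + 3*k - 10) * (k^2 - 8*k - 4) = 2*k^4 - 13*k^3 - 42*k^2 + 68*k + 40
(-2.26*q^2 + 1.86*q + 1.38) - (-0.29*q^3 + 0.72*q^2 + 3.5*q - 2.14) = 0.29*q^3 - 2.98*q^2 - 1.64*q + 3.52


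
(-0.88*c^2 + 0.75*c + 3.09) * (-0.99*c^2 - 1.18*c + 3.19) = 0.8712*c^4 + 0.2959*c^3 - 6.7513*c^2 - 1.2537*c + 9.8571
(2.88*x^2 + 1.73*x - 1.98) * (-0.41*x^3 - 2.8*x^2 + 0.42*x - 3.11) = -1.1808*x^5 - 8.7733*x^4 - 2.8226*x^3 - 2.6862*x^2 - 6.2119*x + 6.1578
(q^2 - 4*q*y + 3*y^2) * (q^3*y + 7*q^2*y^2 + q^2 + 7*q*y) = q^5*y + 3*q^4*y^2 + q^4 - 25*q^3*y^3 + 3*q^3*y + 21*q^2*y^4 - 25*q^2*y^2 + 21*q*y^3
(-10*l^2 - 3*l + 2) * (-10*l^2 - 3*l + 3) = 100*l^4 + 60*l^3 - 41*l^2 - 15*l + 6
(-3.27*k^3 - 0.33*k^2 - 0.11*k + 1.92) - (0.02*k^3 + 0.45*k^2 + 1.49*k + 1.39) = -3.29*k^3 - 0.78*k^2 - 1.6*k + 0.53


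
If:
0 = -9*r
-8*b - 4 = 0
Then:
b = -1/2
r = 0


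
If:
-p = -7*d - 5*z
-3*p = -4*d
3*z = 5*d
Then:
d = 0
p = 0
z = 0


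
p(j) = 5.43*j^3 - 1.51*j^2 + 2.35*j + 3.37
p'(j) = 16.29*j^2 - 3.02*j + 2.35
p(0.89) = 8.09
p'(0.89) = 12.57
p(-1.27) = -13.17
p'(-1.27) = 32.46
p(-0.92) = -4.30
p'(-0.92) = 18.92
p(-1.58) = -25.53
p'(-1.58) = 47.79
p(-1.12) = -8.78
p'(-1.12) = 26.17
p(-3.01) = -165.47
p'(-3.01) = 159.03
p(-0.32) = 2.29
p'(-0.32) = 4.98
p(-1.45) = -19.77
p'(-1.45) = 40.98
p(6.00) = 1135.99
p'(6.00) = 570.67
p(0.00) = 3.37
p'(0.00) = 2.35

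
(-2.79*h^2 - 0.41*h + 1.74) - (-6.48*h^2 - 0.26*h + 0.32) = 3.69*h^2 - 0.15*h + 1.42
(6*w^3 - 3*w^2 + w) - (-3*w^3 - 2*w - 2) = 9*w^3 - 3*w^2 + 3*w + 2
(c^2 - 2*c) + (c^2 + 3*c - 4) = 2*c^2 + c - 4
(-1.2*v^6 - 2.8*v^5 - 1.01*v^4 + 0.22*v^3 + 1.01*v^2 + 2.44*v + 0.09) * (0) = 0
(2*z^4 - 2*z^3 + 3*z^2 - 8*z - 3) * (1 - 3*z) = -6*z^5 + 8*z^4 - 11*z^3 + 27*z^2 + z - 3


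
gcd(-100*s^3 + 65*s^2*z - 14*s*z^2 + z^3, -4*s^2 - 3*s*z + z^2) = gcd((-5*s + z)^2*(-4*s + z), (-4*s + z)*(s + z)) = -4*s + z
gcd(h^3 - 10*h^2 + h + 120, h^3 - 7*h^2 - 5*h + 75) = h^2 - 2*h - 15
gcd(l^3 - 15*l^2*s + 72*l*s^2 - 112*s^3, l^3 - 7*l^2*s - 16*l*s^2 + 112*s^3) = l^2 - 11*l*s + 28*s^2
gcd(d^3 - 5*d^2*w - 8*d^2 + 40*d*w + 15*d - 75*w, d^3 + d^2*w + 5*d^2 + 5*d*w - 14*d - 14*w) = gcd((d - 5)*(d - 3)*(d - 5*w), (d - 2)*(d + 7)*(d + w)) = 1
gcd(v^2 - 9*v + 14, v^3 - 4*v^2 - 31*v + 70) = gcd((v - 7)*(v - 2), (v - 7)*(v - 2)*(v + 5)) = v^2 - 9*v + 14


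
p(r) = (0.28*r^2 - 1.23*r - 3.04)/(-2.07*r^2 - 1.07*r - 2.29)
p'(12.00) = -0.01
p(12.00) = -0.07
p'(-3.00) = 0.05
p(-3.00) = -0.18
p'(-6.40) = -0.00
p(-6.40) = -0.20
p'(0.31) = -0.63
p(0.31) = 1.20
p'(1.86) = -0.28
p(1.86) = 0.38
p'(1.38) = -0.42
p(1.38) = 0.55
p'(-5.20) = -0.00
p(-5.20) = -0.21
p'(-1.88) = 0.27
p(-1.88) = -0.03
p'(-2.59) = 0.09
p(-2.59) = -0.15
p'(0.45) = -0.71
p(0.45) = 1.11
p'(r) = (0.56*r - 1.23)/(-2.07*r^2 - 1.07*r - 2.29) + (4.14*r + 1.07)*(0.28*r^2 - 1.23*r - 3.04)/(-2.07*r^2 - 1.07*r - 2.29)^2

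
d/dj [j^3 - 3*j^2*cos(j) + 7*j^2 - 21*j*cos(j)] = 3*j^2*sin(j) + 3*j^2 + 21*j*sin(j) - 6*j*cos(j) + 14*j - 21*cos(j)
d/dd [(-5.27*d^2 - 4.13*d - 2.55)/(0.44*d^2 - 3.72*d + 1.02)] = (21.4216*d^2 - 8.5068*d - 13.6986)/(0.1936*d^4 - 3.2736*d^3 + 14.736*d^2 - 7.5888*d + 1.0404)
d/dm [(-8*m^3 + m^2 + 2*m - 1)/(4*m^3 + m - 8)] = (-4*m^4 - 32*m^3 + 205*m^2 - 16*m - 15)/(16*m^6 + 8*m^4 - 64*m^3 + m^2 - 16*m + 64)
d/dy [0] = 0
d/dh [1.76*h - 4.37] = 1.76000000000000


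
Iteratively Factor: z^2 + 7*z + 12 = (z + 3)*(z + 4)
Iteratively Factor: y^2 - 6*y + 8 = (y - 2)*(y - 4)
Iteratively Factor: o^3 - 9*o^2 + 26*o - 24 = (o - 3)*(o^2 - 6*o + 8) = (o - 3)*(o - 2)*(o - 4)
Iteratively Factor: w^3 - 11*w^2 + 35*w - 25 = (w - 5)*(w^2 - 6*w + 5) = (w - 5)^2*(w - 1)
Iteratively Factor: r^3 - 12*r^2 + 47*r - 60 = (r - 4)*(r^2 - 8*r + 15) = (r - 5)*(r - 4)*(r - 3)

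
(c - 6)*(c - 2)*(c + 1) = c^3 - 7*c^2 + 4*c + 12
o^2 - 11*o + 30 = (o - 6)*(o - 5)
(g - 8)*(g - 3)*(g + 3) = g^3 - 8*g^2 - 9*g + 72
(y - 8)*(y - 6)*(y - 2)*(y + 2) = y^4 - 14*y^3 + 44*y^2 + 56*y - 192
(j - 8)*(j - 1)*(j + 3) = j^3 - 6*j^2 - 19*j + 24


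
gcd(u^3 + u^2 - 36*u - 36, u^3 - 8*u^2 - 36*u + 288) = u^2 - 36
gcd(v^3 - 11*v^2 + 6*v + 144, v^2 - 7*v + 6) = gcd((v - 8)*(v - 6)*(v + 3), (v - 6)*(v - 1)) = v - 6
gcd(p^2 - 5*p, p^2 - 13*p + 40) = p - 5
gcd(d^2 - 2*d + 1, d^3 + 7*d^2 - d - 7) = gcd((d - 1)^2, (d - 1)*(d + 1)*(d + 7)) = d - 1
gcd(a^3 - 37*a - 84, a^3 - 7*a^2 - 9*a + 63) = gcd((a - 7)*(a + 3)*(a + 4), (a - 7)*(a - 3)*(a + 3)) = a^2 - 4*a - 21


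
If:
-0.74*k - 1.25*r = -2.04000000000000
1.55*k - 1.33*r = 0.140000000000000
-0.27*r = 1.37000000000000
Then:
No Solution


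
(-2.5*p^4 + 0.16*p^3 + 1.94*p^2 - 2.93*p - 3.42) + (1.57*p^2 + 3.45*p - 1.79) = -2.5*p^4 + 0.16*p^3 + 3.51*p^2 + 0.52*p - 5.21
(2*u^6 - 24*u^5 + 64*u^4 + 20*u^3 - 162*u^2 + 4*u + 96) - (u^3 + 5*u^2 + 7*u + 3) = 2*u^6 - 24*u^5 + 64*u^4 + 19*u^3 - 167*u^2 - 3*u + 93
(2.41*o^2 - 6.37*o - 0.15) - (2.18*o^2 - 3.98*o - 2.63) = 0.23*o^2 - 2.39*o + 2.48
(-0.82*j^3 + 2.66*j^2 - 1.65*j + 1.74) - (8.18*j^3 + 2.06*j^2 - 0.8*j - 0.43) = -9.0*j^3 + 0.6*j^2 - 0.85*j + 2.17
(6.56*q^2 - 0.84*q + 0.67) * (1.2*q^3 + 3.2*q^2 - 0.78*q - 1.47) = 7.872*q^5 + 19.984*q^4 - 7.0008*q^3 - 6.844*q^2 + 0.7122*q - 0.9849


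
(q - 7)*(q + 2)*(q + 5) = q^3 - 39*q - 70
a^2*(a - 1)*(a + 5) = a^4 + 4*a^3 - 5*a^2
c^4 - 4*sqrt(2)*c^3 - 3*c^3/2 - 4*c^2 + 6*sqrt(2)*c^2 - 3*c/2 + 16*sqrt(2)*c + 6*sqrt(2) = (c - 3)*(c + 1/2)*(c + 1)*(c - 4*sqrt(2))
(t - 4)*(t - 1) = t^2 - 5*t + 4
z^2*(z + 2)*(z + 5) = z^4 + 7*z^3 + 10*z^2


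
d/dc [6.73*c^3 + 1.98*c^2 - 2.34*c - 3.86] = 20.19*c^2 + 3.96*c - 2.34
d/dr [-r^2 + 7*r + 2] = 7 - 2*r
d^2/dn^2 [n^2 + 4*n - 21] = 2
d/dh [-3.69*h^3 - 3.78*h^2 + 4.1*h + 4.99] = -11.07*h^2 - 7.56*h + 4.1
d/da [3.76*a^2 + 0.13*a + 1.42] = 7.52*a + 0.13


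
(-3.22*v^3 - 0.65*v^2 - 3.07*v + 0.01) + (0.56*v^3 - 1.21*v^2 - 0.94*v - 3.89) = -2.66*v^3 - 1.86*v^2 - 4.01*v - 3.88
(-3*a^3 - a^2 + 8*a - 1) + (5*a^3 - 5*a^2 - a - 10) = 2*a^3 - 6*a^2 + 7*a - 11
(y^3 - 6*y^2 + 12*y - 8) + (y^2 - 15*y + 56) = y^3 - 5*y^2 - 3*y + 48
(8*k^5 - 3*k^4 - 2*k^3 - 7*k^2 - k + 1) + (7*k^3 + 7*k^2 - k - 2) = 8*k^5 - 3*k^4 + 5*k^3 - 2*k - 1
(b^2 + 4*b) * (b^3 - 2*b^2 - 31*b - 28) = b^5 + 2*b^4 - 39*b^3 - 152*b^2 - 112*b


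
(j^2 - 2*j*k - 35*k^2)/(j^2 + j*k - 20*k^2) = (j - 7*k)/(j - 4*k)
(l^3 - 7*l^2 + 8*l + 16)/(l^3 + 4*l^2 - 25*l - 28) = (l - 4)/(l + 7)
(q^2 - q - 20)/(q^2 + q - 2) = (q^2 - q - 20)/(q^2 + q - 2)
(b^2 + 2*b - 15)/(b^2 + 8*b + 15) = (b - 3)/(b + 3)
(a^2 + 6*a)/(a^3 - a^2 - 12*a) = (a + 6)/(a^2 - a - 12)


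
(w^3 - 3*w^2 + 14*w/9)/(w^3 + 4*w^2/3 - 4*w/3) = (w - 7/3)/(w + 2)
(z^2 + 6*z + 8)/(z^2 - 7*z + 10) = (z^2 + 6*z + 8)/(z^2 - 7*z + 10)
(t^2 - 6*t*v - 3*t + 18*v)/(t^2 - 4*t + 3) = (t - 6*v)/(t - 1)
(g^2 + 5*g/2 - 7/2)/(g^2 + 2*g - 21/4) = 2*(g - 1)/(2*g - 3)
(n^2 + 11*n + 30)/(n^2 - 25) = (n + 6)/(n - 5)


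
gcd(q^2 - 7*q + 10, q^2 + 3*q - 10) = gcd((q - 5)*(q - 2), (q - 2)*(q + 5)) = q - 2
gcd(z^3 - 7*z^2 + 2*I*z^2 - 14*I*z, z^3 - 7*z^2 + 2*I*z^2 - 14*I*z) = z^3 + z^2*(-7 + 2*I) - 14*I*z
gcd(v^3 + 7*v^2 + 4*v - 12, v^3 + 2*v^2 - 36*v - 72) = v^2 + 8*v + 12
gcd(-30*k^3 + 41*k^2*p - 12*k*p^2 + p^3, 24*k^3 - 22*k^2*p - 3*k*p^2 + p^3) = 6*k^2 - 7*k*p + p^2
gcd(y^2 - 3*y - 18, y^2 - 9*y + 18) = y - 6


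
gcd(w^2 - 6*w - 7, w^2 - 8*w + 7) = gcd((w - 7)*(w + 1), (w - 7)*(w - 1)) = w - 7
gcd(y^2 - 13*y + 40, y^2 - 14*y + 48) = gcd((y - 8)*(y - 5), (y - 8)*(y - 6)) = y - 8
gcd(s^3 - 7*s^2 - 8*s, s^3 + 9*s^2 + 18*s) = s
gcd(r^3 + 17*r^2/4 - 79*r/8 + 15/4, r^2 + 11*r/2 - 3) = r^2 + 11*r/2 - 3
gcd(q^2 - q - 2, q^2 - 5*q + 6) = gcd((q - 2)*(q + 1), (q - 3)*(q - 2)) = q - 2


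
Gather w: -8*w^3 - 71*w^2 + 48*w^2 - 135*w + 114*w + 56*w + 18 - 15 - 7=-8*w^3 - 23*w^2 + 35*w - 4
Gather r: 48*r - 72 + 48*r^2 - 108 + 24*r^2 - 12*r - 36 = 72*r^2 + 36*r - 216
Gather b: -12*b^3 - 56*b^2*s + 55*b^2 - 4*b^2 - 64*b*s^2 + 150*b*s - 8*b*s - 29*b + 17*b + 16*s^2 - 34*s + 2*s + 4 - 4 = -12*b^3 + b^2*(51 - 56*s) + b*(-64*s^2 + 142*s - 12) + 16*s^2 - 32*s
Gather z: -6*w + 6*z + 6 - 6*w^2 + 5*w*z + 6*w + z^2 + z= -6*w^2 + z^2 + z*(5*w + 7) + 6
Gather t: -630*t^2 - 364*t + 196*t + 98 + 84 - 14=-630*t^2 - 168*t + 168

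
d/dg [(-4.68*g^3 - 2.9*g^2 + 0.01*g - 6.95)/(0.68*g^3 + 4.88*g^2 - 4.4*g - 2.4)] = (-20.8664*g^4 + 41.1704*g^3 + 60.5852*g^2 + 81.752*g - 30.604)/(0.4624*g^6 + 6.6368*g^5 + 17.8304*g^4 - 46.208*g^3 - 4.064*g^2 + 21.12*g + 5.76)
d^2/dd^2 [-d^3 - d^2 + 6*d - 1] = -6*d - 2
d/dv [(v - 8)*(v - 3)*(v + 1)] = 3*v^2 - 20*v + 13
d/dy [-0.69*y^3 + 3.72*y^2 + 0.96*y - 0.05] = -2.07*y^2 + 7.44*y + 0.96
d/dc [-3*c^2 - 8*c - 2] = -6*c - 8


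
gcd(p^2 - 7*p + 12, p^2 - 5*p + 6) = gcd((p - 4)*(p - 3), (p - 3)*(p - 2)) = p - 3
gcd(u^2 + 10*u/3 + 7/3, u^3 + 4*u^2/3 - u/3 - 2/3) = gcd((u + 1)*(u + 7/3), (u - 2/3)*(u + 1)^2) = u + 1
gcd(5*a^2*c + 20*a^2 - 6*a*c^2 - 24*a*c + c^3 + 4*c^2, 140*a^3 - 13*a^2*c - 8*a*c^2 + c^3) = 5*a - c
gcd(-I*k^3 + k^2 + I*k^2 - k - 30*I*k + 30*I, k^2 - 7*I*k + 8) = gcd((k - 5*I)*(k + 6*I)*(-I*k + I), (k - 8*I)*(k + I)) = 1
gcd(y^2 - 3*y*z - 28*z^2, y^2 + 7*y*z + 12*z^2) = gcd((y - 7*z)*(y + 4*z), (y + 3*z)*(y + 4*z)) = y + 4*z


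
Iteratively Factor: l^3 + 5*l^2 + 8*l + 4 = (l + 1)*(l^2 + 4*l + 4) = (l + 1)*(l + 2)*(l + 2)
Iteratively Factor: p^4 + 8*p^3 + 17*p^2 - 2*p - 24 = (p + 3)*(p^3 + 5*p^2 + 2*p - 8) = (p - 1)*(p + 3)*(p^2 + 6*p + 8) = (p - 1)*(p + 2)*(p + 3)*(p + 4)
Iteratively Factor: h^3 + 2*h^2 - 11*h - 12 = (h + 4)*(h^2 - 2*h - 3) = (h - 3)*(h + 4)*(h + 1)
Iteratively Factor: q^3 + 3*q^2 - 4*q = (q + 4)*(q^2 - q) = q*(q + 4)*(q - 1)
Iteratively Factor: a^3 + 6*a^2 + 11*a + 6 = (a + 1)*(a^2 + 5*a + 6) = (a + 1)*(a + 3)*(a + 2)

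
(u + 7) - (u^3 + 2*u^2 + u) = -u^3 - 2*u^2 + 7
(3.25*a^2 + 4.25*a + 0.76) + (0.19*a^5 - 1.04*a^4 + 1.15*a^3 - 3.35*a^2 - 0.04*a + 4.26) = 0.19*a^5 - 1.04*a^4 + 1.15*a^3 - 0.1*a^2 + 4.21*a + 5.02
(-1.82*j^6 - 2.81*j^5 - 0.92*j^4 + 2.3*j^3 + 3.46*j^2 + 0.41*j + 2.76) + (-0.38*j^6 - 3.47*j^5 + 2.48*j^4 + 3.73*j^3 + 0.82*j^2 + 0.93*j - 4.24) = -2.2*j^6 - 6.28*j^5 + 1.56*j^4 + 6.03*j^3 + 4.28*j^2 + 1.34*j - 1.48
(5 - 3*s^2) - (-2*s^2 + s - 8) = -s^2 - s + 13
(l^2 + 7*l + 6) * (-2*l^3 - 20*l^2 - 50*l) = -2*l^5 - 34*l^4 - 202*l^3 - 470*l^2 - 300*l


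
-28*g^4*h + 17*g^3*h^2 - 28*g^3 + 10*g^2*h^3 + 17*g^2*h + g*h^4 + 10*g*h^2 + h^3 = (-g + h)*(4*g + h)*(7*g + h)*(g*h + 1)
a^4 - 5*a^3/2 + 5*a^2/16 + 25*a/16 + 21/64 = (a - 7/4)*(a - 3/2)*(a + 1/4)*(a + 1/2)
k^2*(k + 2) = k^3 + 2*k^2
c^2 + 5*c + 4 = (c + 1)*(c + 4)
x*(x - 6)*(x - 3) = x^3 - 9*x^2 + 18*x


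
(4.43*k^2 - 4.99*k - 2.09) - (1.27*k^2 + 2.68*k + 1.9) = 3.16*k^2 - 7.67*k - 3.99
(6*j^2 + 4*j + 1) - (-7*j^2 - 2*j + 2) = 13*j^2 + 6*j - 1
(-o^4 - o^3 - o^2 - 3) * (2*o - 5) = -2*o^5 + 3*o^4 + 3*o^3 + 5*o^2 - 6*o + 15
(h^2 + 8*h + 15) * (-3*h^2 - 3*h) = -3*h^4 - 27*h^3 - 69*h^2 - 45*h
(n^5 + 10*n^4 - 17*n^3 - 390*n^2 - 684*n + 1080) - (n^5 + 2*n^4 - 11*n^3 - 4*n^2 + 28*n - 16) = 8*n^4 - 6*n^3 - 386*n^2 - 712*n + 1096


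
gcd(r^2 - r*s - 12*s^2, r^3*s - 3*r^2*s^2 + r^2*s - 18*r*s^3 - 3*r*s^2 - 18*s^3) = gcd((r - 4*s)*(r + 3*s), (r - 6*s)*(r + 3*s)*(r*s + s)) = r + 3*s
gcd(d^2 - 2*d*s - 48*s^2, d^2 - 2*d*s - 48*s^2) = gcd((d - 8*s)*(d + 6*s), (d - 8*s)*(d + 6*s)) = -d^2 + 2*d*s + 48*s^2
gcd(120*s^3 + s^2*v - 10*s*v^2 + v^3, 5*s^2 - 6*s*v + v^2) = 5*s - v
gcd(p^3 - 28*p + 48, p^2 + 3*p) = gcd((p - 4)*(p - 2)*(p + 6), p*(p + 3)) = 1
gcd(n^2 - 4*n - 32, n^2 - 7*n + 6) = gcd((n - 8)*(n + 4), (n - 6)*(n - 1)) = 1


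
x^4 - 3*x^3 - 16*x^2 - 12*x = x*(x - 6)*(x + 1)*(x + 2)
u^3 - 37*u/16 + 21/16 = (u - 1)*(u - 3/4)*(u + 7/4)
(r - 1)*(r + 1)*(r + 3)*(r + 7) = r^4 + 10*r^3 + 20*r^2 - 10*r - 21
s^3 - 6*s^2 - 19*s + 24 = (s - 8)*(s - 1)*(s + 3)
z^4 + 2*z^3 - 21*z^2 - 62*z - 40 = (z - 5)*(z + 1)*(z + 2)*(z + 4)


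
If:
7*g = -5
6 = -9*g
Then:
No Solution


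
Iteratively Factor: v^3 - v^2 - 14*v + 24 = (v + 4)*(v^2 - 5*v + 6) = (v - 2)*(v + 4)*(v - 3)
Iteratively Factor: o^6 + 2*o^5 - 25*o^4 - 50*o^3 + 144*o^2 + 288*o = (o + 3)*(o^5 - o^4 - 22*o^3 + 16*o^2 + 96*o) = (o + 3)*(o + 4)*(o^4 - 5*o^3 - 2*o^2 + 24*o) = (o - 3)*(o + 3)*(o + 4)*(o^3 - 2*o^2 - 8*o) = (o - 4)*(o - 3)*(o + 3)*(o + 4)*(o^2 + 2*o) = (o - 4)*(o - 3)*(o + 2)*(o + 3)*(o + 4)*(o)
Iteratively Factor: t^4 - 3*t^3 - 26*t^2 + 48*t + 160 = (t - 5)*(t^3 + 2*t^2 - 16*t - 32) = (t - 5)*(t - 4)*(t^2 + 6*t + 8) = (t - 5)*(t - 4)*(t + 2)*(t + 4)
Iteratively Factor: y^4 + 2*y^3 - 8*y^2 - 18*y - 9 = (y + 1)*(y^3 + y^2 - 9*y - 9) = (y + 1)^2*(y^2 - 9) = (y + 1)^2*(y + 3)*(y - 3)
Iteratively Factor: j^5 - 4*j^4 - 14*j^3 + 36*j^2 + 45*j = (j + 3)*(j^4 - 7*j^3 + 7*j^2 + 15*j) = (j - 3)*(j + 3)*(j^3 - 4*j^2 - 5*j) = (j - 5)*(j - 3)*(j + 3)*(j^2 + j) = j*(j - 5)*(j - 3)*(j + 3)*(j + 1)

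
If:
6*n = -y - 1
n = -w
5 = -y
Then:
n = 2/3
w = -2/3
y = -5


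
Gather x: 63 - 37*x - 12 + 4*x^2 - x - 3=4*x^2 - 38*x + 48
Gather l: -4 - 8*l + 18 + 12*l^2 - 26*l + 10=12*l^2 - 34*l + 24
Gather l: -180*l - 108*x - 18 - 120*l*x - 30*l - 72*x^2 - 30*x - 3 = l*(-120*x - 210) - 72*x^2 - 138*x - 21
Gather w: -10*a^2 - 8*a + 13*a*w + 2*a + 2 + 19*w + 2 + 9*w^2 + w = -10*a^2 - 6*a + 9*w^2 + w*(13*a + 20) + 4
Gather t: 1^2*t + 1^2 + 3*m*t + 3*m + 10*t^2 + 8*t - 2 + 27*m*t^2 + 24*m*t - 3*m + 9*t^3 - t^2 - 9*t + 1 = 27*m*t + 9*t^3 + t^2*(27*m + 9)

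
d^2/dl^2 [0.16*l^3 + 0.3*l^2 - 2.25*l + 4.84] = 0.96*l + 0.6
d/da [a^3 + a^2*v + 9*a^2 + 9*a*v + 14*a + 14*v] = 3*a^2 + 2*a*v + 18*a + 9*v + 14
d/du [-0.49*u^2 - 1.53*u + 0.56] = -0.98*u - 1.53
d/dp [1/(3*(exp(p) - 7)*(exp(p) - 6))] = (13 - 2*exp(p))*exp(p)/(3*(exp(4*p) - 26*exp(3*p) + 253*exp(2*p) - 1092*exp(p) + 1764))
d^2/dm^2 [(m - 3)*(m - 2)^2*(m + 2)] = 12*m^2 - 30*m + 4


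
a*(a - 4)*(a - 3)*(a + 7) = a^4 - 37*a^2 + 84*a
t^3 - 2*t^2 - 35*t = t*(t - 7)*(t + 5)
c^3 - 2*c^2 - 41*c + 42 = (c - 7)*(c - 1)*(c + 6)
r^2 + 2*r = r*(r + 2)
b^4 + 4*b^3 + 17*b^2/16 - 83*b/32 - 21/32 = (b - 3/4)*(b + 1/4)*(b + 1)*(b + 7/2)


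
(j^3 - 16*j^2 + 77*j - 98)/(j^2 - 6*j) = (j^3 - 16*j^2 + 77*j - 98)/(j*(j - 6))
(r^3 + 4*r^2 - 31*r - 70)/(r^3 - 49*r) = (r^2 - 3*r - 10)/(r*(r - 7))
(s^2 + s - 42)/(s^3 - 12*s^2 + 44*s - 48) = (s + 7)/(s^2 - 6*s + 8)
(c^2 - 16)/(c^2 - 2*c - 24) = (c - 4)/(c - 6)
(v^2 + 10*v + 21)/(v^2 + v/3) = 3*(v^2 + 10*v + 21)/(v*(3*v + 1))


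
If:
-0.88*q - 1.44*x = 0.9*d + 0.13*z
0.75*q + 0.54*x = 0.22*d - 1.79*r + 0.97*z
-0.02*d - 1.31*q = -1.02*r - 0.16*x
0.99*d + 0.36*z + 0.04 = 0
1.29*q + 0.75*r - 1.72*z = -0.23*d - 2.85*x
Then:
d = -0.06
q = 0.01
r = 0.01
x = 0.03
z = 0.04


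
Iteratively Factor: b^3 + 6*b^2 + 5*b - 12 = (b + 4)*(b^2 + 2*b - 3) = (b + 3)*(b + 4)*(b - 1)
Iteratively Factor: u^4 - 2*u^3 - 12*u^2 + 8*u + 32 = (u + 2)*(u^3 - 4*u^2 - 4*u + 16) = (u + 2)^2*(u^2 - 6*u + 8) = (u - 4)*(u + 2)^2*(u - 2)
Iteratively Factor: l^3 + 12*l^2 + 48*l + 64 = (l + 4)*(l^2 + 8*l + 16) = (l + 4)^2*(l + 4)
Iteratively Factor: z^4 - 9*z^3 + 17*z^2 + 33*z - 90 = (z + 2)*(z^3 - 11*z^2 + 39*z - 45) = (z - 3)*(z + 2)*(z^2 - 8*z + 15) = (z - 5)*(z - 3)*(z + 2)*(z - 3)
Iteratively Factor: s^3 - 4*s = (s - 2)*(s^2 + 2*s) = (s - 2)*(s + 2)*(s)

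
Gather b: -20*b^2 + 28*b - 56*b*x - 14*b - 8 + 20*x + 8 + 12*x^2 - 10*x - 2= -20*b^2 + b*(14 - 56*x) + 12*x^2 + 10*x - 2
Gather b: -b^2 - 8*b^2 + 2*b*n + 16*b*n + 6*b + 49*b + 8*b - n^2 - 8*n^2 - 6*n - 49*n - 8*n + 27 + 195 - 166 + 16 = -9*b^2 + b*(18*n + 63) - 9*n^2 - 63*n + 72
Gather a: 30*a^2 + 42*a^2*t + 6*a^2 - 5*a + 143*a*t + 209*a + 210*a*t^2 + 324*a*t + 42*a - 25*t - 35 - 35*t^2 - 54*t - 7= a^2*(42*t + 36) + a*(210*t^2 + 467*t + 246) - 35*t^2 - 79*t - 42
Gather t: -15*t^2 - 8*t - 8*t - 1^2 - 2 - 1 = -15*t^2 - 16*t - 4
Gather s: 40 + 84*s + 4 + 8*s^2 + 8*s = 8*s^2 + 92*s + 44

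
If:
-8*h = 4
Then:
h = -1/2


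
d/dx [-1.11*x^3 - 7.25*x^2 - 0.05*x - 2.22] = -3.33*x^2 - 14.5*x - 0.05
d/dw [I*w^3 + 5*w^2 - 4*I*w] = 3*I*w^2 + 10*w - 4*I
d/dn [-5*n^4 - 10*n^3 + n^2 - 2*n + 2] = -20*n^3 - 30*n^2 + 2*n - 2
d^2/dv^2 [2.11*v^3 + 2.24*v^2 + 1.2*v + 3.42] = 12.66*v + 4.48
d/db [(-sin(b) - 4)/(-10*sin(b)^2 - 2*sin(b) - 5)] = (-80*sin(b) + 5*cos(2*b) - 8)*cos(b)/(10*sin(b)^2 + 2*sin(b) + 5)^2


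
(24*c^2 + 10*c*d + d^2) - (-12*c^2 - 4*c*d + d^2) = 36*c^2 + 14*c*d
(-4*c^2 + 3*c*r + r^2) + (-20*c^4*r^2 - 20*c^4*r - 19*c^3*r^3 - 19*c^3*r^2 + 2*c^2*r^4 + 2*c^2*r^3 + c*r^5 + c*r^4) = -20*c^4*r^2 - 20*c^4*r - 19*c^3*r^3 - 19*c^3*r^2 + 2*c^2*r^4 + 2*c^2*r^3 - 4*c^2 + c*r^5 + c*r^4 + 3*c*r + r^2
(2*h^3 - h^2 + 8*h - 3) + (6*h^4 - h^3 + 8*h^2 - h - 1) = 6*h^4 + h^3 + 7*h^2 + 7*h - 4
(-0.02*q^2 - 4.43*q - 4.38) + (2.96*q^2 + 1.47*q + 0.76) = 2.94*q^2 - 2.96*q - 3.62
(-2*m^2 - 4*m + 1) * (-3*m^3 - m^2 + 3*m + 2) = 6*m^5 + 14*m^4 - 5*m^3 - 17*m^2 - 5*m + 2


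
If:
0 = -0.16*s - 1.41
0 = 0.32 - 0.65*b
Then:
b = 0.49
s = -8.81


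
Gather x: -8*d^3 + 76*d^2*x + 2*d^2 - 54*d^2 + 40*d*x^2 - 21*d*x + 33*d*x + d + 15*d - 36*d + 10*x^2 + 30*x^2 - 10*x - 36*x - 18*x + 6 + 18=-8*d^3 - 52*d^2 - 20*d + x^2*(40*d + 40) + x*(76*d^2 + 12*d - 64) + 24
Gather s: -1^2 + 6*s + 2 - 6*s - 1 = 0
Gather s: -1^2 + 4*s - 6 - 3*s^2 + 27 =-3*s^2 + 4*s + 20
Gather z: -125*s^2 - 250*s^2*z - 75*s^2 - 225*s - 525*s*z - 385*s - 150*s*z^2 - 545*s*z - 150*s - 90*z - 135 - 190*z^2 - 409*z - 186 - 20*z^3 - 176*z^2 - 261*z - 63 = -200*s^2 - 760*s - 20*z^3 + z^2*(-150*s - 366) + z*(-250*s^2 - 1070*s - 760) - 384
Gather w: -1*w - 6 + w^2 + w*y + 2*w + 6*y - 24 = w^2 + w*(y + 1) + 6*y - 30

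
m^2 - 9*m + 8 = (m - 8)*(m - 1)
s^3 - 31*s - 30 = (s - 6)*(s + 1)*(s + 5)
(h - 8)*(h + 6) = h^2 - 2*h - 48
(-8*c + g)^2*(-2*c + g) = -128*c^3 + 96*c^2*g - 18*c*g^2 + g^3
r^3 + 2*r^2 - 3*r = r*(r - 1)*(r + 3)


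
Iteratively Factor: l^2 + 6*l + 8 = (l + 4)*(l + 2)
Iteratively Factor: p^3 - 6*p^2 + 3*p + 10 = (p - 5)*(p^2 - p - 2) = (p - 5)*(p + 1)*(p - 2)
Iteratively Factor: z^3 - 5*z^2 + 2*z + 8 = (z - 4)*(z^2 - z - 2) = (z - 4)*(z - 2)*(z + 1)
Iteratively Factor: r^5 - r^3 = (r - 1)*(r^4 + r^3) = r*(r - 1)*(r^3 + r^2) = r^2*(r - 1)*(r^2 + r) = r^3*(r - 1)*(r + 1)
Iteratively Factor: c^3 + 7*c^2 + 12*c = (c)*(c^2 + 7*c + 12) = c*(c + 3)*(c + 4)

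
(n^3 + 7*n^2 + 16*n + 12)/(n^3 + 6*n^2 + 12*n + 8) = (n + 3)/(n + 2)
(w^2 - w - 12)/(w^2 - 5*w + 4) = (w + 3)/(w - 1)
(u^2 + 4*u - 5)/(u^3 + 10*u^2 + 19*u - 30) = 1/(u + 6)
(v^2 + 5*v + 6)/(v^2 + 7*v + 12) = (v + 2)/(v + 4)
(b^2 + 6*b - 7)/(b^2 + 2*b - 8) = (b^2 + 6*b - 7)/(b^2 + 2*b - 8)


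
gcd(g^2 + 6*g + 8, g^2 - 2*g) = 1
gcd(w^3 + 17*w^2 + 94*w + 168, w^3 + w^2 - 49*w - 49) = w + 7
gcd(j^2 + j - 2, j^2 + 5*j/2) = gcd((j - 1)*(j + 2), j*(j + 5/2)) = 1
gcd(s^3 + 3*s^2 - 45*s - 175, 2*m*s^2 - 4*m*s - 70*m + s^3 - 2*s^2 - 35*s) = s^2 - 2*s - 35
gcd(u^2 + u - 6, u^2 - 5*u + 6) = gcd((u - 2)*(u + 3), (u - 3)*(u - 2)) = u - 2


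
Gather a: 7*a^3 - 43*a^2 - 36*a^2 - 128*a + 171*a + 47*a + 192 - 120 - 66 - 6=7*a^3 - 79*a^2 + 90*a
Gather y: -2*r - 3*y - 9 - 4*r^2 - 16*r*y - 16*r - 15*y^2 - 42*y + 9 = -4*r^2 - 18*r - 15*y^2 + y*(-16*r - 45)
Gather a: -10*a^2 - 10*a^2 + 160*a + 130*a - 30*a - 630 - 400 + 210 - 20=-20*a^2 + 260*a - 840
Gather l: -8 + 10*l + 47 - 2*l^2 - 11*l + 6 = -2*l^2 - l + 45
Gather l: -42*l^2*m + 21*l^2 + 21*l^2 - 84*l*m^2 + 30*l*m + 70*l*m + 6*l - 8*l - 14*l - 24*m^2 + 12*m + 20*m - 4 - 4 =l^2*(42 - 42*m) + l*(-84*m^2 + 100*m - 16) - 24*m^2 + 32*m - 8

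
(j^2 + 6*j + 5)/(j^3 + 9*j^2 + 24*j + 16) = (j + 5)/(j^2 + 8*j + 16)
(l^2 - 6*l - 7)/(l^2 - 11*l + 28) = (l + 1)/(l - 4)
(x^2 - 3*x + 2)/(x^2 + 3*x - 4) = (x - 2)/(x + 4)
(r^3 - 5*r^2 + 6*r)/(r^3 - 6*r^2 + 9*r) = (r - 2)/(r - 3)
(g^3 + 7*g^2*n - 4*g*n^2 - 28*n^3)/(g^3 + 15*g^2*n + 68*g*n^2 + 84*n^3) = (g - 2*n)/(g + 6*n)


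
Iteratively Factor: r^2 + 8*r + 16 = (r + 4)*(r + 4)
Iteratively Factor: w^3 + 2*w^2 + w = (w + 1)*(w^2 + w) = w*(w + 1)*(w + 1)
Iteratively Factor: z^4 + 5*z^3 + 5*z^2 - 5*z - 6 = (z + 3)*(z^3 + 2*z^2 - z - 2) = (z - 1)*(z + 3)*(z^2 + 3*z + 2) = (z - 1)*(z + 1)*(z + 3)*(z + 2)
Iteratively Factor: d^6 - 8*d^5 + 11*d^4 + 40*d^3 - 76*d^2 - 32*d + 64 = (d + 1)*(d^5 - 9*d^4 + 20*d^3 + 20*d^2 - 96*d + 64) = (d + 1)*(d + 2)*(d^4 - 11*d^3 + 42*d^2 - 64*d + 32) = (d - 4)*(d + 1)*(d + 2)*(d^3 - 7*d^2 + 14*d - 8) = (d - 4)*(d - 2)*(d + 1)*(d + 2)*(d^2 - 5*d + 4) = (d - 4)*(d - 2)*(d - 1)*(d + 1)*(d + 2)*(d - 4)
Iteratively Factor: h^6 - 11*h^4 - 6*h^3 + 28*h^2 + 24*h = (h)*(h^5 - 11*h^3 - 6*h^2 + 28*h + 24) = h*(h + 2)*(h^4 - 2*h^3 - 7*h^2 + 8*h + 12) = h*(h + 2)^2*(h^3 - 4*h^2 + h + 6) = h*(h + 1)*(h + 2)^2*(h^2 - 5*h + 6) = h*(h - 3)*(h + 1)*(h + 2)^2*(h - 2)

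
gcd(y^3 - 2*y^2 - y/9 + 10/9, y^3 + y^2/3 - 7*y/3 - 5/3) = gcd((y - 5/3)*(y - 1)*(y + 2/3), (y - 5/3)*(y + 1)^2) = y - 5/3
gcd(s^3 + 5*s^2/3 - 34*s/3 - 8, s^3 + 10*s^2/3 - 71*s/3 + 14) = s - 3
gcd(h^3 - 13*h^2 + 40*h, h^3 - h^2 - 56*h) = h^2 - 8*h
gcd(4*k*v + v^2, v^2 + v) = v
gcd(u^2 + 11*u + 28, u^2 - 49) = u + 7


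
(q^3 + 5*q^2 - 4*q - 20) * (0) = 0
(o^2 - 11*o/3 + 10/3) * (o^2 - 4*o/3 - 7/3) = o^4 - 5*o^3 + 53*o^2/9 + 37*o/9 - 70/9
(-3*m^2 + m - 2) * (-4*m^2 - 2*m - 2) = 12*m^4 + 2*m^3 + 12*m^2 + 2*m + 4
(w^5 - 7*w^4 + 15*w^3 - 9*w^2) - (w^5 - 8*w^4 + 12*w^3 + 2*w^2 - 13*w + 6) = w^4 + 3*w^3 - 11*w^2 + 13*w - 6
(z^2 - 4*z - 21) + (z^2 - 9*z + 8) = 2*z^2 - 13*z - 13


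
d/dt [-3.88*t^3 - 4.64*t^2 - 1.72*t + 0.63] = -11.64*t^2 - 9.28*t - 1.72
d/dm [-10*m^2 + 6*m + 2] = 6 - 20*m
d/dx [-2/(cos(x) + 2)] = -2*sin(x)/(cos(x) + 2)^2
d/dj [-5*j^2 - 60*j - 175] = -10*j - 60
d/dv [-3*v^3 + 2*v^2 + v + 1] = -9*v^2 + 4*v + 1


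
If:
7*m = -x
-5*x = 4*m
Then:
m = 0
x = 0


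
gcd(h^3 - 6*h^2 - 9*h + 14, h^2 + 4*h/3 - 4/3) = h + 2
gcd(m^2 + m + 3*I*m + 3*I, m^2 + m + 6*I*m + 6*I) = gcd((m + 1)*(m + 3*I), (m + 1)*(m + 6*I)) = m + 1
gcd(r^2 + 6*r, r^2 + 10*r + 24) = r + 6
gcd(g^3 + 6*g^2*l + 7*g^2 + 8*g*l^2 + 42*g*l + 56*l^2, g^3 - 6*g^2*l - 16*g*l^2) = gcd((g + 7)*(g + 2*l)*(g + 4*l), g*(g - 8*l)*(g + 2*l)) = g + 2*l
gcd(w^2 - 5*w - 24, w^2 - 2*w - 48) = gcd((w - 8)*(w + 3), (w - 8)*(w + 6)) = w - 8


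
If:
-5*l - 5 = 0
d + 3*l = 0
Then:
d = 3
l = -1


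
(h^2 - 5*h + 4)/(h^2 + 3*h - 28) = (h - 1)/(h + 7)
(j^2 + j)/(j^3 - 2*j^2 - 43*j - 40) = j/(j^2 - 3*j - 40)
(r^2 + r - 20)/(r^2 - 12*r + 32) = (r + 5)/(r - 8)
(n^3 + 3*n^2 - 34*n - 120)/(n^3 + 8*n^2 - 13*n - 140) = (n^2 - 2*n - 24)/(n^2 + 3*n - 28)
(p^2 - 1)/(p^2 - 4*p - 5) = (p - 1)/(p - 5)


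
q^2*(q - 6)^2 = q^4 - 12*q^3 + 36*q^2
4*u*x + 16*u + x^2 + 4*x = (4*u + x)*(x + 4)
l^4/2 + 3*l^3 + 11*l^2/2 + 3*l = l*(l/2 + 1)*(l + 1)*(l + 3)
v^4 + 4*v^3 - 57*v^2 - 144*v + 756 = (v - 6)*(v - 3)*(v + 6)*(v + 7)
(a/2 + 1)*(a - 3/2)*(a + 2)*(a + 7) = a^4/2 + 19*a^3/4 + 31*a^2/4 - 10*a - 21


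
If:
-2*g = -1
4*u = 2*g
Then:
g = 1/2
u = 1/4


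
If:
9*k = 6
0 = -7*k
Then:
No Solution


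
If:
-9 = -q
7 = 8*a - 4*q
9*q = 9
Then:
No Solution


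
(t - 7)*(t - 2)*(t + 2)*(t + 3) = t^4 - 4*t^3 - 25*t^2 + 16*t + 84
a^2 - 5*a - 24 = (a - 8)*(a + 3)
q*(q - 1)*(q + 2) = q^3 + q^2 - 2*q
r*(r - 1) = r^2 - r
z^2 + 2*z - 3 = (z - 1)*(z + 3)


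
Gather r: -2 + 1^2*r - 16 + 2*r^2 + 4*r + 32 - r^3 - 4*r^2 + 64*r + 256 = -r^3 - 2*r^2 + 69*r + 270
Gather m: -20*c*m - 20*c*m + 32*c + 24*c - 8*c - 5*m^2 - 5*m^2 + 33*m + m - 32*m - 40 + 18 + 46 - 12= 48*c - 10*m^2 + m*(2 - 40*c) + 12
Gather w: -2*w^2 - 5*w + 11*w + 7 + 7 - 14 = -2*w^2 + 6*w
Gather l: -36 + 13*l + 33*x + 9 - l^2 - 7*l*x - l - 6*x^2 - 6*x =-l^2 + l*(12 - 7*x) - 6*x^2 + 27*x - 27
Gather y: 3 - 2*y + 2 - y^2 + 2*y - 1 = 4 - y^2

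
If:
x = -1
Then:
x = -1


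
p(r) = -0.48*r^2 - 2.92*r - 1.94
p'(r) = -0.96*r - 2.92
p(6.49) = -41.11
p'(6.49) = -9.15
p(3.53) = -18.23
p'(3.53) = -6.31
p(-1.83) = 1.80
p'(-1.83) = -1.16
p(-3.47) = 2.41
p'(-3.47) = 0.41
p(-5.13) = 0.41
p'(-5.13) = 2.00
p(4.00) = -21.30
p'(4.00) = -6.76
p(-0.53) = -0.53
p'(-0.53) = -2.41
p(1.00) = -5.34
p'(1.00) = -3.88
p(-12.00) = -36.02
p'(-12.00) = 8.60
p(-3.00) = 2.50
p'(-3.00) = -0.04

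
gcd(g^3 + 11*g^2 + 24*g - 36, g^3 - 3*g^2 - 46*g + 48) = g^2 + 5*g - 6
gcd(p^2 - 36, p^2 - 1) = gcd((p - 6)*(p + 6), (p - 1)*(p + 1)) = 1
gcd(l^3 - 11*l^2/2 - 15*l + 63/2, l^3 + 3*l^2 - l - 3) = l + 3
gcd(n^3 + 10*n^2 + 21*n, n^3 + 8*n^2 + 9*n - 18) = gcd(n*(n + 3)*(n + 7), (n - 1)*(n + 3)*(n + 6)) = n + 3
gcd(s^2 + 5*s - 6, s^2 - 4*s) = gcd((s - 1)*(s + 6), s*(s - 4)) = 1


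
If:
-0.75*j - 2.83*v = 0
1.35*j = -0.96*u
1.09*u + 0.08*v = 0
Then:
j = 0.00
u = 0.00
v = 0.00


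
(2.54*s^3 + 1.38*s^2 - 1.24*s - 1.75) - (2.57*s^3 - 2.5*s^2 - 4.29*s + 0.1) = -0.0299999999999998*s^3 + 3.88*s^2 + 3.05*s - 1.85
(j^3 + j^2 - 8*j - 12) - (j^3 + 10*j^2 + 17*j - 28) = -9*j^2 - 25*j + 16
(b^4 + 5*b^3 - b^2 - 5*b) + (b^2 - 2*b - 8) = b^4 + 5*b^3 - 7*b - 8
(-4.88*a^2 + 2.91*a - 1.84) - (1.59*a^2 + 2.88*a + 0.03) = -6.47*a^2 + 0.0300000000000002*a - 1.87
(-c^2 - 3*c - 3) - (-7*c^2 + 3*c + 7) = 6*c^2 - 6*c - 10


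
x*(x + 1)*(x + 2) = x^3 + 3*x^2 + 2*x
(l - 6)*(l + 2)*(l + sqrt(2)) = l^3 - 4*l^2 + sqrt(2)*l^2 - 12*l - 4*sqrt(2)*l - 12*sqrt(2)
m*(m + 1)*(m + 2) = m^3 + 3*m^2 + 2*m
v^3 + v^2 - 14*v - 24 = (v - 4)*(v + 2)*(v + 3)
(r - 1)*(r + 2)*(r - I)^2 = r^4 + r^3 - 2*I*r^3 - 3*r^2 - 2*I*r^2 - r + 4*I*r + 2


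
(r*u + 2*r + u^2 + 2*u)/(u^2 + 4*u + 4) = (r + u)/(u + 2)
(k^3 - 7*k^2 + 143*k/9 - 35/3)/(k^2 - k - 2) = (-k^3 + 7*k^2 - 143*k/9 + 35/3)/(-k^2 + k + 2)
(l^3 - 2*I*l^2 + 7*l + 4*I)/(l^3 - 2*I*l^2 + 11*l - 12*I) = (l^2 + 2*I*l - 1)/(l^2 + 2*I*l + 3)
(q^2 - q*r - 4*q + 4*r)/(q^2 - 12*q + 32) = (q - r)/(q - 8)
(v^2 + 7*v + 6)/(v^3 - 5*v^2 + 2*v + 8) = (v + 6)/(v^2 - 6*v + 8)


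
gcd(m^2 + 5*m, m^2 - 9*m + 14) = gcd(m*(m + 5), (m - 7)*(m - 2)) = 1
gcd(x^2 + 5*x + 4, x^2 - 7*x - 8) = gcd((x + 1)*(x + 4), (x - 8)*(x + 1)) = x + 1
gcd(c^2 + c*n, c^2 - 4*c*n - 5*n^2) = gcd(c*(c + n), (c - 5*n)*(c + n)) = c + n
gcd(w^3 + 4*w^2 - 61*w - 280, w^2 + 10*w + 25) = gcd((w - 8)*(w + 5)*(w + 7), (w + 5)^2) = w + 5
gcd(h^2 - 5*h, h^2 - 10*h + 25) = h - 5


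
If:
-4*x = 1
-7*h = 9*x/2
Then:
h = 9/56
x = -1/4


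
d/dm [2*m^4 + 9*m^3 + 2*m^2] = m*(8*m^2 + 27*m + 4)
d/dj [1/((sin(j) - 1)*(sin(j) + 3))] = -2*(sin(j) + 1)*cos(j)/((sin(j) - 1)^2*(sin(j) + 3)^2)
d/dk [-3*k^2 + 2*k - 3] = 2 - 6*k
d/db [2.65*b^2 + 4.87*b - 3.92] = 5.3*b + 4.87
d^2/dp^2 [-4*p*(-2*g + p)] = -8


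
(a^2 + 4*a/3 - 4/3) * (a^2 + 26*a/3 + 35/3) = a^4 + 10*a^3 + 197*a^2/9 + 4*a - 140/9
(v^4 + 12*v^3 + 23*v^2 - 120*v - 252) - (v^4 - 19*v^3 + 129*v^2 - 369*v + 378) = 31*v^3 - 106*v^2 + 249*v - 630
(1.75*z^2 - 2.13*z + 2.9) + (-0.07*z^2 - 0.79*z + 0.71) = 1.68*z^2 - 2.92*z + 3.61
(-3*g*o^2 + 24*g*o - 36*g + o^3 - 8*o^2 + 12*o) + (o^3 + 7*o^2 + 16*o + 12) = -3*g*o^2 + 24*g*o - 36*g + 2*o^3 - o^2 + 28*o + 12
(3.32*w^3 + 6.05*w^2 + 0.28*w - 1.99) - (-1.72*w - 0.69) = 3.32*w^3 + 6.05*w^2 + 2.0*w - 1.3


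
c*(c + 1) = c^2 + c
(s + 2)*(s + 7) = s^2 + 9*s + 14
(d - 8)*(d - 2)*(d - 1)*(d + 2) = d^4 - 9*d^3 + 4*d^2 + 36*d - 32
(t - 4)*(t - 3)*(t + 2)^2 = t^4 - 3*t^3 - 12*t^2 + 20*t + 48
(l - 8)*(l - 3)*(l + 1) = l^3 - 10*l^2 + 13*l + 24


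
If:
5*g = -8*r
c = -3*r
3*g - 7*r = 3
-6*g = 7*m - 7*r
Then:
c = 45/59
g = 24/59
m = -249/413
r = -15/59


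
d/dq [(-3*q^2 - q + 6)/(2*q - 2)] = (-3*q^2 + 6*q - 5)/(2*(q^2 - 2*q + 1))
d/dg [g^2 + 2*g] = 2*g + 2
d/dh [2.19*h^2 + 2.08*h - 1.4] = 4.38*h + 2.08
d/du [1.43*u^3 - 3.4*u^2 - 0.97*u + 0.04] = 4.29*u^2 - 6.8*u - 0.97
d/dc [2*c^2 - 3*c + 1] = 4*c - 3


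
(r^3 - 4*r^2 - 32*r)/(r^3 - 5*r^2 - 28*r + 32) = r/(r - 1)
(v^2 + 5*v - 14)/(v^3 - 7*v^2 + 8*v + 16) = (v^2 + 5*v - 14)/(v^3 - 7*v^2 + 8*v + 16)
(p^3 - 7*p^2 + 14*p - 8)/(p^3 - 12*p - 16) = (p^2 - 3*p + 2)/(p^2 + 4*p + 4)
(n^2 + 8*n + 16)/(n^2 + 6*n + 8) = (n + 4)/(n + 2)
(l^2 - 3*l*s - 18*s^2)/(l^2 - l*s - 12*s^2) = (-l + 6*s)/(-l + 4*s)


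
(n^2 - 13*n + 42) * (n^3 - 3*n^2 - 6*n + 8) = n^5 - 16*n^4 + 75*n^3 - 40*n^2 - 356*n + 336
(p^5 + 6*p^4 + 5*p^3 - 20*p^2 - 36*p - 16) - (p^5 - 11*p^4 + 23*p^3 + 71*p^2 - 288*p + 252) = 17*p^4 - 18*p^3 - 91*p^2 + 252*p - 268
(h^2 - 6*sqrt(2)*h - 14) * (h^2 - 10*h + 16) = h^4 - 10*h^3 - 6*sqrt(2)*h^3 + 2*h^2 + 60*sqrt(2)*h^2 - 96*sqrt(2)*h + 140*h - 224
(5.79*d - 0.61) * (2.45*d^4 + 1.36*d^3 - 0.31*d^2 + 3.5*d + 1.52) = 14.1855*d^5 + 6.3799*d^4 - 2.6245*d^3 + 20.4541*d^2 + 6.6658*d - 0.9272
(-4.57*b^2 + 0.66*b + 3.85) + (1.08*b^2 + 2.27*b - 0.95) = -3.49*b^2 + 2.93*b + 2.9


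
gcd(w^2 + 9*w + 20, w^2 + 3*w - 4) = w + 4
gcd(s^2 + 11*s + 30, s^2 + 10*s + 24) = s + 6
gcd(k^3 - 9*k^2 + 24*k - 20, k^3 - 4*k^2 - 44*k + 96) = k - 2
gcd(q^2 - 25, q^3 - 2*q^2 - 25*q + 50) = q^2 - 25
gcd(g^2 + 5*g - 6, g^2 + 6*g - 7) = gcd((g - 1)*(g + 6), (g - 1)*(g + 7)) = g - 1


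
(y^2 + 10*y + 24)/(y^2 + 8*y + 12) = (y + 4)/(y + 2)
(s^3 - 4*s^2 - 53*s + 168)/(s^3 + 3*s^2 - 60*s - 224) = (s - 3)/(s + 4)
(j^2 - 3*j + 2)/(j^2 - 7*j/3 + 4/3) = 3*(j - 2)/(3*j - 4)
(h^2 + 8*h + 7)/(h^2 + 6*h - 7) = (h + 1)/(h - 1)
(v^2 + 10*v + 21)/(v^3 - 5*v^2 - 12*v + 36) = (v + 7)/(v^2 - 8*v + 12)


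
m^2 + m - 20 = (m - 4)*(m + 5)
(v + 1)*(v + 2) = v^2 + 3*v + 2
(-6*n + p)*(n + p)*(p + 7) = -6*n^2*p - 42*n^2 - 5*n*p^2 - 35*n*p + p^3 + 7*p^2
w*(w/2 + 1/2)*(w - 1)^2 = w^4/2 - w^3/2 - w^2/2 + w/2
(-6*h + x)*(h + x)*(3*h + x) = -18*h^3 - 21*h^2*x - 2*h*x^2 + x^3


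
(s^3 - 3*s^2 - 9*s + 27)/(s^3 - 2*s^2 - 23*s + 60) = (s^2 - 9)/(s^2 + s - 20)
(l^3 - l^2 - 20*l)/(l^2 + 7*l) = (l^2 - l - 20)/(l + 7)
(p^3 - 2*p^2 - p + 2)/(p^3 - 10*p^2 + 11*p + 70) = (p^3 - 2*p^2 - p + 2)/(p^3 - 10*p^2 + 11*p + 70)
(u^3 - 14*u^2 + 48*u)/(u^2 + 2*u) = (u^2 - 14*u + 48)/(u + 2)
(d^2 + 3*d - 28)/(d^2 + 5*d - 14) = (d - 4)/(d - 2)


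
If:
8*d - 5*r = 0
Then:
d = 5*r/8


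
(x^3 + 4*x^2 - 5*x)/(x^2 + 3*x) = (x^2 + 4*x - 5)/(x + 3)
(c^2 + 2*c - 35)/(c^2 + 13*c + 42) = (c - 5)/(c + 6)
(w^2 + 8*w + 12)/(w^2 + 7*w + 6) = (w + 2)/(w + 1)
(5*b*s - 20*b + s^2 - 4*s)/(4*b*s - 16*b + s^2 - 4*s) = (5*b + s)/(4*b + s)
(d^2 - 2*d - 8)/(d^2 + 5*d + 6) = (d - 4)/(d + 3)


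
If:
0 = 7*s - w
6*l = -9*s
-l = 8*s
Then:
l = 0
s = 0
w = 0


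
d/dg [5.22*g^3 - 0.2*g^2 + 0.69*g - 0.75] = 15.66*g^2 - 0.4*g + 0.69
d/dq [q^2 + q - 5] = 2*q + 1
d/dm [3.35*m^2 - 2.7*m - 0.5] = 6.7*m - 2.7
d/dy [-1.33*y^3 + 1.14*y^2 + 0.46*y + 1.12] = -3.99*y^2 + 2.28*y + 0.46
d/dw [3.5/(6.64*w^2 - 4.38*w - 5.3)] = (15.33 - 46.48*w)/(-6.64*w^2 + 4.38*w + 5.3)^2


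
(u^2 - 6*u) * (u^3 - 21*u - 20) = u^5 - 6*u^4 - 21*u^3 + 106*u^2 + 120*u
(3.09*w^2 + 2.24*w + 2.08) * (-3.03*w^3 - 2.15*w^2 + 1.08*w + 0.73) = -9.3627*w^5 - 13.4307*w^4 - 7.7812*w^3 + 0.202900000000001*w^2 + 3.8816*w + 1.5184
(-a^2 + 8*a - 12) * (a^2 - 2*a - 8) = -a^4 + 10*a^3 - 20*a^2 - 40*a + 96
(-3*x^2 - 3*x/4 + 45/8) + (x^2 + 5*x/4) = -2*x^2 + x/2 + 45/8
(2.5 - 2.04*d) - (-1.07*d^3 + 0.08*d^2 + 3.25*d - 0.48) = 1.07*d^3 - 0.08*d^2 - 5.29*d + 2.98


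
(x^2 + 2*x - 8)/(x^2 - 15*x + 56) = (x^2 + 2*x - 8)/(x^2 - 15*x + 56)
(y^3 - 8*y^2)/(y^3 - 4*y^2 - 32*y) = y/(y + 4)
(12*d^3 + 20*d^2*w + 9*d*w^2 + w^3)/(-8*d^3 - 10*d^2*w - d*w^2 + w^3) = (6*d + w)/(-4*d + w)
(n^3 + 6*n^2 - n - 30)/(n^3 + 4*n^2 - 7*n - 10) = (n + 3)/(n + 1)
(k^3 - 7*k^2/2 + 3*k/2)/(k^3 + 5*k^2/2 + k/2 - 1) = k*(k - 3)/(k^2 + 3*k + 2)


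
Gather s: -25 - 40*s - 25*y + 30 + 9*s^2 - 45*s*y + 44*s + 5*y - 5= 9*s^2 + s*(4 - 45*y) - 20*y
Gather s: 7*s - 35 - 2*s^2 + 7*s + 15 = -2*s^2 + 14*s - 20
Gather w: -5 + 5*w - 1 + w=6*w - 6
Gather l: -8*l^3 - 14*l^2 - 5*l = -8*l^3 - 14*l^2 - 5*l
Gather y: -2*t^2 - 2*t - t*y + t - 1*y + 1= -2*t^2 - t + y*(-t - 1) + 1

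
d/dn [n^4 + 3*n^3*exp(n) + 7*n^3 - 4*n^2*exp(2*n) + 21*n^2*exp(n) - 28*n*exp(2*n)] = 3*n^3*exp(n) + 4*n^3 - 8*n^2*exp(2*n) + 30*n^2*exp(n) + 21*n^2 - 64*n*exp(2*n) + 42*n*exp(n) - 28*exp(2*n)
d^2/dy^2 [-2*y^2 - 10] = -4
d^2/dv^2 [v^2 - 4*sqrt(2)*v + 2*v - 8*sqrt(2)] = 2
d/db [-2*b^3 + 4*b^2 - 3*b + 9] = -6*b^2 + 8*b - 3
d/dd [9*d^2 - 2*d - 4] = 18*d - 2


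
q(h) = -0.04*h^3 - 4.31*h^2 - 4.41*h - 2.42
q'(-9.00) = 63.45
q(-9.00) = -282.68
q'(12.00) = -125.13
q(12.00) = -745.10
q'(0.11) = -5.36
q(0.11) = -2.96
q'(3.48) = -35.86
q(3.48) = -71.65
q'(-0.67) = 1.31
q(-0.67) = -1.39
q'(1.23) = -15.19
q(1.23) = -14.44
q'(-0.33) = -1.58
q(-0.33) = -1.43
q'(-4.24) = 29.98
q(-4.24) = -58.16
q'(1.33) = -16.09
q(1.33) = -16.00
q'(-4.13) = 29.14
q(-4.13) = -54.90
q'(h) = -0.12*h^2 - 8.62*h - 4.41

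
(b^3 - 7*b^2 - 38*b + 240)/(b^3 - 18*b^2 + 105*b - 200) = (b + 6)/(b - 5)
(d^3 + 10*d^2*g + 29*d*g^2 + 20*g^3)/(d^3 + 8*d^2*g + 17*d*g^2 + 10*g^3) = (d + 4*g)/(d + 2*g)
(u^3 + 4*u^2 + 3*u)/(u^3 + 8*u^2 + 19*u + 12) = u/(u + 4)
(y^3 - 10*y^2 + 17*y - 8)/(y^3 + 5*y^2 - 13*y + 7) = (y - 8)/(y + 7)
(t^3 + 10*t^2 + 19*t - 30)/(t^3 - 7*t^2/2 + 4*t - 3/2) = 2*(t^2 + 11*t + 30)/(2*t^2 - 5*t + 3)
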